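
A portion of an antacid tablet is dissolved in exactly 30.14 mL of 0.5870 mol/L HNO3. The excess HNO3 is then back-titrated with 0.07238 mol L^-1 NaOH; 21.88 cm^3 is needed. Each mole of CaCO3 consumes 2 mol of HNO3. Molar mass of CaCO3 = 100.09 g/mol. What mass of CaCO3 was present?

Total n(HNO3) added = 0.5870 x 0.03014 = 0.01769 mol.
n(NaOH) used = 0.07238 x 0.02188 = 0.001584 mol, which equals the excess n(HNO3).
So n(HNO3) consumed by the sample = 0.01769 - 0.001584 = 0.01611 mol.
n(CaCO3) = 0.01611 / 2 = 0.008054 mol.
mass = 0.008054 mol x 100.09 g/mol = 0.806 g.

0.806 g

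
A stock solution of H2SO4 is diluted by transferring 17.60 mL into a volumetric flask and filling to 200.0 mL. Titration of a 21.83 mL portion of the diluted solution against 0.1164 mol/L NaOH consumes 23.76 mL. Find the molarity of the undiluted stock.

0.720 M

n(NaOH) = 0.1164 x 0.02376 = 0.002766 mol.
n(H2SO4) in the aliquot = 0.002766 x 1/2 = 0.001383 mol.
[diluted H2SO4] = 0.001383 / 0.02183 = 0.06335 M.
Dilution factor = 200.0/17.60 = 11.36, so [stock] = 0.06335 x 11.36 = 0.720 M.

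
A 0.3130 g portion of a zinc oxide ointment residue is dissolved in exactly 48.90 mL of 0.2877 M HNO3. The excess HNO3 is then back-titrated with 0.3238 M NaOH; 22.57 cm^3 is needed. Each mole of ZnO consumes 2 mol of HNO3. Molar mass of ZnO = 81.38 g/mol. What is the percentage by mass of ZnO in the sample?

Total n(HNO3) added = 0.2877 x 0.04890 = 0.01407 mol.
n(NaOH) used = 0.3238 x 0.02257 = 0.007308 mol, which equals the excess n(HNO3).
So n(HNO3) consumed by the sample = 0.01407 - 0.007308 = 0.006760 mol.
n(ZnO) = 0.006760 / 2 = 0.003380 mol.
mass ZnO = 0.003380 x 81.38 = 0.2751 g, so %ZnO = 0.2751/0.3130 x 100 = 87.9%.

87.9%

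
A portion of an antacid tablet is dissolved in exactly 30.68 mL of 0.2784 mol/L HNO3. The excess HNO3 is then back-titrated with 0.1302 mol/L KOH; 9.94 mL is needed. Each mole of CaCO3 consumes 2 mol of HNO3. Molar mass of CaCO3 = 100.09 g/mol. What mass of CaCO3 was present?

Total n(HNO3) added = 0.2784 x 0.03068 = 0.008541 mol.
n(KOH) used = 0.1302 x 0.009940 = 0.001294 mol, which equals the excess n(HNO3).
So n(HNO3) consumed by the sample = 0.008541 - 0.001294 = 0.007247 mol.
n(CaCO3) = 0.007247 / 2 = 0.003624 mol.
mass = 0.003624 mol x 100.09 g/mol = 0.363 g.

0.363 g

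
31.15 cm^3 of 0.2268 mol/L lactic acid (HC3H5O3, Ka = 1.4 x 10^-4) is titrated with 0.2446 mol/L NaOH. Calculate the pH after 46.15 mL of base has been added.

12.74

n(acid) = 0.2268 x 0.03115 = 0.007065 mol; n(NaOH) added = 0.2446 x 0.04615 = 0.01129 mol.
Base is in excess by 0.01129 - 0.007065 = 0.004223 mol in a total volume of 0.07730 L.
[OH^-] = 0.004223/0.07730 = 0.05464 M, so pOH = 1.26 and pH = 14.00 - 1.26 = 12.74.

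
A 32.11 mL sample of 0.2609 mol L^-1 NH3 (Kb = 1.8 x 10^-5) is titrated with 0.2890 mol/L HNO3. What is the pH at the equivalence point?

5.06

n(NH3) = 0.2609 x 0.03211 = 0.008377 mol; V(HNO3) at equivalence = 0.008377/0.2890 = 0.02899 L.
At equivalence the base is fully converted to NH4+; total volume = 0.06110 L, so [NH4+] = 0.008377/0.06110 = 0.1371 M.
Ka(NH4+) = Kw/Kb = 1.0e-14 / 1.8 x 10^-5 = 5.56e-10.
[H^+] = sqrt(Ka x [NH4+]) = sqrt(5.56e-10 x 0.1371) = 8.73e-6 M.
pH = -log(8.73e-6) = 5.06.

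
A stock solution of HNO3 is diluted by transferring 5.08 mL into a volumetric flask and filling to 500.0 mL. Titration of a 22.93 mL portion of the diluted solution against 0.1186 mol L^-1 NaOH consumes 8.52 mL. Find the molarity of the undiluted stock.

n(NaOH) = 0.1186 x 0.008520 = 0.001010 mol.
n(HNO3) in the aliquot = 0.001010 mol.
[diluted HNO3] = 0.001010 / 0.02293 = 0.04407 M.
Dilution factor = 500.0/5.080 = 98.43, so [stock] = 0.04407 x 98.43 = 4.34 M.

4.34 M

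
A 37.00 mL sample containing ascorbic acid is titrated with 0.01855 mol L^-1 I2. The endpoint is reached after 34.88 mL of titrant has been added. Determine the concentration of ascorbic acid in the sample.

0.0175 M

n(I2) = 0.01855 x 0.03488 = 0.0006470 mol.
From the balanced equation, 1 mol I2 reacts with 1 mol ascorbic acid, so n(ascorbic acid) = 0.0006470 x 1/1 = 0.0006470 mol.
[ascorbic acid] = 0.0006470 / 0.03700 L = 0.0175 M.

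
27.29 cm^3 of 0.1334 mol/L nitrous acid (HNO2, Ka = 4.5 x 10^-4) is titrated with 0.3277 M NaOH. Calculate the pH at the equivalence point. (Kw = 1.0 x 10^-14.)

8.16

n(HNO2) = 0.1334 x 0.02729 = 0.003640 mol; V(NaOH) at equivalence = 0.003640/0.3277 = 0.01111 L.
At equivalence all the acid is converted to NO2-; total volume = 0.02729 + 0.01111 = 0.03840 L, so [NO2-] = 0.003640/0.03840 = 0.09481 M.
Kb = Kw/Ka = 1.0e-14 / 4.5 x 10^-4 = 2.22e-11.
[OH^-] = sqrt(Kb x [NO2-]) = sqrt(2.22e-11 x 0.09481) = 1.45e-6 M.
pOH = 5.84, so pH = 14.00 - 5.84 = 8.16.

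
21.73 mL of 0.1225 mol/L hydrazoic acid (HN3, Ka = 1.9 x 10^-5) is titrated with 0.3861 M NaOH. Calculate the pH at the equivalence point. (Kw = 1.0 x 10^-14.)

8.84

n(HN3) = 0.1225 x 0.02173 = 0.002662 mol; V(NaOH) at equivalence = 0.002662/0.3861 = 0.006894 L.
At equivalence all the acid is converted to N3-; total volume = 0.02173 + 0.006894 = 0.02862 L, so [N3-] = 0.002662/0.02862 = 0.09299 M.
Kb = Kw/Ka = 1.0e-14 / 1.9 x 10^-5 = 5.26e-10.
[OH^-] = sqrt(Kb x [N3-]) = sqrt(5.26e-10 x 0.09299) = 7.00e-6 M.
pOH = 5.16, so pH = 14.00 - 5.16 = 8.84.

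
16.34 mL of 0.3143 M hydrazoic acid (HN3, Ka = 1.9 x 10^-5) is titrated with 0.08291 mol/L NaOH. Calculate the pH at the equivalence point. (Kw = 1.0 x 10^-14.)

8.77

n(HN3) = 0.3143 x 0.01634 = 0.005136 mol; V(NaOH) at equivalence = 0.005136/0.08291 = 0.06194 L.
At equivalence all the acid is converted to N3-; total volume = 0.01634 + 0.06194 = 0.07828 L, so [N3-] = 0.005136/0.07828 = 0.06560 M.
Kb = Kw/Ka = 1.0e-14 / 1.9 x 10^-5 = 5.26e-10.
[OH^-] = sqrt(Kb x [N3-]) = sqrt(5.26e-10 x 0.06560) = 5.88e-6 M.
pOH = 5.23, so pH = 14.00 - 5.23 = 8.77.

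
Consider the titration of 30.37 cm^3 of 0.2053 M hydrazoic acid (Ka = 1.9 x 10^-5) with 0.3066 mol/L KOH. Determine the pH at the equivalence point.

n(HN3) = 0.2053 x 0.03037 = 0.006235 mol; V(KOH) at equivalence = 0.006235/0.3066 = 0.02034 L.
At equivalence all the acid is converted to N3-; total volume = 0.03037 + 0.02034 = 0.05071 L, so [N3-] = 0.006235/0.05071 = 0.1230 M.
Kb = Kw/Ka = 1.0e-14 / 1.9 x 10^-5 = 5.26e-10.
[OH^-] = sqrt(Kb x [N3-]) = sqrt(5.26e-10 x 0.1230) = 8.04e-6 M.
pOH = 5.09, so pH = 14.00 - 5.09 = 8.91.

8.91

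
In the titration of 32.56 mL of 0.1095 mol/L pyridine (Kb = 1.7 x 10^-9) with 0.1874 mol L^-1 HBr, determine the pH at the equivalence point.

3.20

n(C5H5N) = 0.1095 x 0.03256 = 0.003565 mol; V(HBr) at equivalence = 0.003565/0.1874 = 0.01903 L.
At equivalence the base is fully converted to C5H5NH+; total volume = 0.05159 L, so [C5H5NH+] = 0.003565/0.05159 = 0.06912 M.
Ka(C5H5NH+) = Kw/Kb = 1.0e-14 / 1.7 x 10^-9 = 5.88e-6.
[H^+] = sqrt(Ka x [C5H5NH+]) = sqrt(5.88e-6 x 0.06912) = 0.000638 M.
pH = -log(0.000638) = 3.20.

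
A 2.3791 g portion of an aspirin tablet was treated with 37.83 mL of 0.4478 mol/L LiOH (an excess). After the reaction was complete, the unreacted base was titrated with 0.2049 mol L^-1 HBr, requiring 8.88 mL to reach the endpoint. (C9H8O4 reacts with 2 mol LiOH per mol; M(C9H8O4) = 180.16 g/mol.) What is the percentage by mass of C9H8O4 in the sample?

Total n(LiOH) added = 0.4478 x 0.03783 = 0.01694 mol.
n(HBr) used = 0.2049 x 0.008880 = 0.001820 mol, which equals the excess n(LiOH).
So n(LiOH) consumed by the sample = 0.01694 - 0.001820 = 0.01512 mol.
n(C9H8O4) = 0.01512 / 2 = 0.007560 mol.
mass C9H8O4 = 0.007560 x 180.16 = 1.362 g, so %C9H8O4 = 1.362/2.3791 x 100 = 57.3%.

57.3%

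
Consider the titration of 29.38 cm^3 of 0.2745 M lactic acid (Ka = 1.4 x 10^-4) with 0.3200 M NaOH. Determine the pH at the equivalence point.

8.51

n(HC3H5O3) = 0.2745 x 0.02938 = 0.008065 mol; V(NaOH) at equivalence = 0.008065/0.3200 = 0.02520 L.
At equivalence all the acid is converted to C3H5O3-; total volume = 0.02938 + 0.02520 = 0.05458 L, so [C3H5O3-] = 0.008065/0.05458 = 0.1478 M.
Kb = Kw/Ka = 1.0e-14 / 1.4 x 10^-4 = 7.14e-11.
[OH^-] = sqrt(Kb x [C3H5O3-]) = sqrt(7.14e-11 x 0.1478) = 3.25e-6 M.
pOH = 5.49, so pH = 14.00 - 5.49 = 8.51.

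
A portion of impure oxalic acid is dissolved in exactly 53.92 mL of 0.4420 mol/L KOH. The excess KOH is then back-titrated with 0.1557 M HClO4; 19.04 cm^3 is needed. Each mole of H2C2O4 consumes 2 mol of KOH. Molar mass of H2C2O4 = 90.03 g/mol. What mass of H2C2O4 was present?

0.939 g

Total n(KOH) added = 0.4420 x 0.05392 = 0.02383 mol.
n(HClO4) used = 0.1557 x 0.01904 = 0.002965 mol, which equals the excess n(KOH).
So n(KOH) consumed by the sample = 0.02383 - 0.002965 = 0.02087 mol.
n(H2C2O4) = 0.02087 / 2 = 0.01043 mol.
mass = 0.01043 mol x 90.03 g/mol = 0.939 g.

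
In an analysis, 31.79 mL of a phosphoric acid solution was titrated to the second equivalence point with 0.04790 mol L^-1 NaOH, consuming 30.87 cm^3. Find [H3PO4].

n(NaOH) = 0.04790 x 0.03087 = 0.001479 mol.
At the second equivalence point, 2 mol OH^- react per mol H3PO4, so n(H3PO4) = 0.001479 / 2 = 0.0007393 mol.
[H3PO4] = 0.0007393 / 0.03179 L = 0.0233 M.

0.0233 M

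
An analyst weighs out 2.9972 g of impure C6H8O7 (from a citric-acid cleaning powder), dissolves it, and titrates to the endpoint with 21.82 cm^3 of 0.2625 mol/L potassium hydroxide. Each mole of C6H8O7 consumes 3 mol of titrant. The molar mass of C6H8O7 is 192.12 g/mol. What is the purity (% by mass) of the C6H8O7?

12.2%

n(KOH) = 0.2625 x 0.02182 = 0.005728 mol.
n(C6H8O7) = 0.005728 / 3 = 0.001909 mol.
mass of C6H8O7 = 0.001909 x 192.12 = 0.3668 g.
% purity = 0.3668 / 2.9972 x 100 = 12.2%.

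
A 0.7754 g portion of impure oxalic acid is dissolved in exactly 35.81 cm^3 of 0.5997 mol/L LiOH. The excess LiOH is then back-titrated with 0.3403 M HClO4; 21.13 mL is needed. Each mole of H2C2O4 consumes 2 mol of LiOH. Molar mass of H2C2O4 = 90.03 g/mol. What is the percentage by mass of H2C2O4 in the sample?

82.9%

Total n(LiOH) added = 0.5997 x 0.03581 = 0.02148 mol.
n(HClO4) used = 0.3403 x 0.02113 = 0.007191 mol, which equals the excess n(LiOH).
So n(LiOH) consumed by the sample = 0.02148 - 0.007191 = 0.01428 mol.
n(H2C2O4) = 0.01428 / 2 = 0.007142 mol.
mass H2C2O4 = 0.007142 x 90.03 = 0.6430 g, so %H2C2O4 = 0.6430/0.7754 x 100 = 82.9%.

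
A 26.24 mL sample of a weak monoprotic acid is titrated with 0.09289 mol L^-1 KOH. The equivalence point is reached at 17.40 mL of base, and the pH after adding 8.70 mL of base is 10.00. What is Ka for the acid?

1.0 x 10^-10

8.70 mL is half of the equivalence volume, so this is the half-equivalence point where [HA] = [A^-].
At half-equivalence pH = pKa, so pKa = 10.00.
Ka = 10^(-10.00) = 1.0 x 10^-10.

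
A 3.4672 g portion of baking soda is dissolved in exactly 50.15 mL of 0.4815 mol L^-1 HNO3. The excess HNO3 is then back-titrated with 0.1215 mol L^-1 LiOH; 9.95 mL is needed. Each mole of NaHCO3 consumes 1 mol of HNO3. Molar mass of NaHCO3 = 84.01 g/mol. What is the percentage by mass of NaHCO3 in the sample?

55.6%

Total n(HNO3) added = 0.4815 x 0.05015 = 0.02415 mol.
n(LiOH) used = 0.1215 x 0.009950 = 0.001209 mol, which equals the excess n(HNO3).
So n(HNO3) consumed by the sample = 0.02415 - 0.001209 = 0.02294 mol.
n(NaHCO3) = 0.02294 / 1 = 0.02294 mol.
mass NaHCO3 = 0.02294 x 84.01 = 1.927 g, so %NaHCO3 = 1.927/3.4672 x 100 = 55.6%.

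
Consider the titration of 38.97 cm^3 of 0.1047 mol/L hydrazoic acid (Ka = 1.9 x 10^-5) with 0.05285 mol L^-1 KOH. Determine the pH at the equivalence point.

n(HN3) = 0.1047 x 0.03897 = 0.004080 mol; V(KOH) at equivalence = 0.004080/0.05285 = 0.07720 L.
At equivalence all the acid is converted to N3-; total volume = 0.03897 + 0.07720 = 0.1162 L, so [N3-] = 0.004080/0.1162 = 0.03512 M.
Kb = Kw/Ka = 1.0e-14 / 1.9 x 10^-5 = 5.26e-10.
[OH^-] = sqrt(Kb x [N3-]) = sqrt(5.26e-10 x 0.03512) = 4.30e-6 M.
pOH = 5.37, so pH = 14.00 - 5.37 = 8.63.

8.63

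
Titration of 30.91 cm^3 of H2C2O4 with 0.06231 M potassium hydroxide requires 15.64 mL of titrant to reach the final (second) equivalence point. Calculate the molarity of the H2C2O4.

0.0158 M

n(KOH) = 0.06231 x 0.01564 = 0.0009745 mol.
At the final (second) equivalence point, 2 mol OH^- react per mol H2C2O4, so n(H2C2O4) = 0.0009745 / 2 = 0.0004873 mol.
[H2C2O4] = 0.0004873 / 0.03091 L = 0.0158 M.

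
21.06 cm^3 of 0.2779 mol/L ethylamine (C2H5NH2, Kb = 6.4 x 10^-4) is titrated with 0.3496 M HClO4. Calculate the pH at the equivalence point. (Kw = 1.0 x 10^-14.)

n(C2H5NH2) = 0.2779 x 0.02106 = 0.005853 mol; V(HClO4) at equivalence = 0.005853/0.3496 = 0.01674 L.
At equivalence the base is fully converted to C2H5NH3+; total volume = 0.03780 L, so [C2H5NH3+] = 0.005853/0.03780 = 0.1548 M.
Ka(C2H5NH3+) = Kw/Kb = 1.0e-14 / 6.4 x 10^-4 = 1.56e-11.
[H^+] = sqrt(Ka x [C2H5NH3+]) = sqrt(1.56e-11 x 0.1548) = 1.56e-6 M.
pH = -log(1.56e-6) = 5.81.

5.81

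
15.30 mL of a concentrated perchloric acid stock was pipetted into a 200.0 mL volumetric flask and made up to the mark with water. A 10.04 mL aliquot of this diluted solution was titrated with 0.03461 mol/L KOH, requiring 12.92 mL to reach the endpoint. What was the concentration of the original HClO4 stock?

n(KOH) = 0.03461 x 0.01292 = 0.0004472 mol.
n(HClO4) in the aliquot = 0.0004472 mol.
[diluted HClO4] = 0.0004472 / 0.01004 = 0.04454 M.
Dilution factor = 200.0/15.30 = 13.07, so [stock] = 0.04454 x 13.07 = 0.582 M.

0.582 M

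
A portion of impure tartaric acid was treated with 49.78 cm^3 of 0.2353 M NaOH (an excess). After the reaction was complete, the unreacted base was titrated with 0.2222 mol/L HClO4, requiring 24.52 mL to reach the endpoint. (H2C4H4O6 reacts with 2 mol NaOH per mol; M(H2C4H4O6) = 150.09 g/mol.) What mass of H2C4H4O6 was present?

0.470 g

Total n(NaOH) added = 0.2353 x 0.04978 = 0.01171 mol.
n(HClO4) used = 0.2222 x 0.02452 = 0.005448 mol, which equals the excess n(NaOH).
So n(NaOH) consumed by the sample = 0.01171 - 0.005448 = 0.006265 mol.
n(H2C4H4O6) = 0.006265 / 2 = 0.003132 mol.
mass = 0.003132 mol x 150.09 g/mol = 0.470 g.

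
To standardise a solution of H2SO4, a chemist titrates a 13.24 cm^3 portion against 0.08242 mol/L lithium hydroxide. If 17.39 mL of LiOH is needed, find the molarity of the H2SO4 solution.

n(LiOH) delivered = 0.08242 x 0.01739 = 0.001433 mol.
The reaction is 1 H2SO4 + 2 LiOH, so n(H2SO4) = 0.001433 x 1/2 = 0.0007166 mol.
[H2SO4] = 0.0007166 mol / 0.01324 L = 0.0541 M.

0.0541 M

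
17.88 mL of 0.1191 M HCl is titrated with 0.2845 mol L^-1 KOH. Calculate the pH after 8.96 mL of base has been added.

12.19

n(acid) = 0.1191 x 0.01788 = 0.002130 mol; n(KOH) added = 0.2845 x 0.008960 = 0.002549 mol.
Base is in excess by 0.002549 - 0.002130 = 0.0004196 mol in a total volume of 0.02684 L.
[OH^-] = 0.0004196/0.02684 = 0.01563 M, so pOH = 1.81 and pH = 14.00 - 1.81 = 12.19.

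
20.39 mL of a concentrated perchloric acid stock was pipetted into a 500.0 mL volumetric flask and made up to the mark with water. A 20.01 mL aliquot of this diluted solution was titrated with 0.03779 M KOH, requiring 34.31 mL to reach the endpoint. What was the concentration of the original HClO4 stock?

1.59 M

n(KOH) = 0.03779 x 0.03431 = 0.001297 mol.
n(HClO4) in the aliquot = 0.001297 mol.
[diluted HClO4] = 0.001297 / 0.02001 = 0.06480 M.
Dilution factor = 500.0/20.39 = 24.52, so [stock] = 0.06480 x 24.52 = 1.59 M.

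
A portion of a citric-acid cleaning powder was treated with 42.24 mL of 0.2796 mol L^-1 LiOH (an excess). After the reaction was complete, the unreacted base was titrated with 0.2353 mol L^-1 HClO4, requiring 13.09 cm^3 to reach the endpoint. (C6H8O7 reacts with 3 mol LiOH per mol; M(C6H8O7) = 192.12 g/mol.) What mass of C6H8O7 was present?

Total n(LiOH) added = 0.2796 x 0.04224 = 0.01181 mol.
n(HClO4) used = 0.2353 x 0.01309 = 0.003080 mol, which equals the excess n(LiOH).
So n(LiOH) consumed by the sample = 0.01181 - 0.003080 = 0.008730 mol.
n(C6H8O7) = 0.008730 / 3 = 0.002910 mol.
mass = 0.002910 mol x 192.12 g/mol = 0.559 g.

0.559 g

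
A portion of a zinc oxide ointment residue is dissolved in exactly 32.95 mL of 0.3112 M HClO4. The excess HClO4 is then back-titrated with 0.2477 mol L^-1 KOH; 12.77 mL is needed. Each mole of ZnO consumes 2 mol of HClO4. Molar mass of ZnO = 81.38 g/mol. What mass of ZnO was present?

0.289 g

Total n(HClO4) added = 0.3112 x 0.03295 = 0.01025 mol.
n(KOH) used = 0.2477 x 0.01277 = 0.003163 mol, which equals the excess n(HClO4).
So n(HClO4) consumed by the sample = 0.01025 - 0.003163 = 0.007091 mol.
n(ZnO) = 0.007091 / 2 = 0.003545 mol.
mass = 0.003545 mol x 81.38 g/mol = 0.289 g.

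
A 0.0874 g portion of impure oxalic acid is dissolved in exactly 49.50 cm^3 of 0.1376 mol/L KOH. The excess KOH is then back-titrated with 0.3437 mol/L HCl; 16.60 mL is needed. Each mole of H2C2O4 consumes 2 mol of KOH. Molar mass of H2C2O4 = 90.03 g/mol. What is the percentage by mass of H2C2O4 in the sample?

57.0%

Total n(KOH) added = 0.1376 x 0.04950 = 0.006811 mol.
n(HCl) used = 0.3437 x 0.01660 = 0.005705 mol, which equals the excess n(KOH).
So n(KOH) consumed by the sample = 0.006811 - 0.005705 = 0.001106 mol.
n(H2C2O4) = 0.001106 / 2 = 0.0005529 mol.
mass H2C2O4 = 0.0005529 x 90.03 = 0.04978 g, so %H2C2O4 = 0.04978/0.0874 x 100 = 57.0%.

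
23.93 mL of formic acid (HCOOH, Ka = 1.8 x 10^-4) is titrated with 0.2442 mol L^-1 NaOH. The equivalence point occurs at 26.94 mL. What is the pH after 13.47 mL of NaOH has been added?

13.47 mL is exactly half the equivalence volume (26.94/2), i.e. the half-equivalence point.
There, n(HA) = n(A^-), so pH = pKa = -log(1.8 x 10^-4) = 3.74.

3.74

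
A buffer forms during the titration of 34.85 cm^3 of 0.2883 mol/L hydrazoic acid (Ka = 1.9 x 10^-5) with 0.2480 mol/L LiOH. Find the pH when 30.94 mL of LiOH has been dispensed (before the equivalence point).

Initial n(HN3) = 0.2883 x 0.03485 = 0.01005 mol.
n(LiOH) added = 0.2480 x 0.03094 = 0.007673 mol, converting that many moles of HN3 to N3-.
Remaining n(HN3) = 0.002374 mol; n(N3-) = 0.007673 mol.
By Henderson-Hasselbalch, pH = pKa + log([A^-]/[HA]) = 4.72 + log(0.007673/0.002374) = 4.72 + (+0.51) = 5.23.

5.23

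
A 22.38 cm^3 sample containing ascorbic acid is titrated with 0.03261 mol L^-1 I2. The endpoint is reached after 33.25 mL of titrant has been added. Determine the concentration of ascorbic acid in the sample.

0.0484 M

n(I2) = 0.03261 x 0.03325 = 0.001084 mol.
From the balanced equation, 1 mol I2 reacts with 1 mol ascorbic acid, so n(ascorbic acid) = 0.001084 x 1/1 = 0.001084 mol.
[ascorbic acid] = 0.001084 / 0.02238 L = 0.0484 M.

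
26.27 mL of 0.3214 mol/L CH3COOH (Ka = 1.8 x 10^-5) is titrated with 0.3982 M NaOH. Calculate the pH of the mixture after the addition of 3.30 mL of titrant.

Initial n(CH3COOH) = 0.3214 x 0.02627 = 0.008443 mol.
n(NaOH) added = 0.3982 x 0.003300 = 0.001314 mol, converting that many moles of CH3COOH to CH3COO-.
Remaining n(CH3COOH) = 0.007129 mol; n(CH3COO-) = 0.001314 mol.
By Henderson-Hasselbalch, pH = pKa + log([A^-]/[HA]) = 4.74 + log(0.001314/0.007129) = 4.74 + (-0.73) = 4.01.

4.01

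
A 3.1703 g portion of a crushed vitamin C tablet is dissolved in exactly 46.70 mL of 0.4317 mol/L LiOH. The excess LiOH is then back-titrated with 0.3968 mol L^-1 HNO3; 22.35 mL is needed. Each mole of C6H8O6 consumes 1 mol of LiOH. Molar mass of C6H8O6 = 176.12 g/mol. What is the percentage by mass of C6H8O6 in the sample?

Total n(LiOH) added = 0.4317 x 0.04670 = 0.02016 mol.
n(HNO3) used = 0.3968 x 0.02235 = 0.008868 mol, which equals the excess n(LiOH).
So n(LiOH) consumed by the sample = 0.02016 - 0.008868 = 0.01129 mol.
n(C6H8O6) = 0.01129 / 1 = 0.01129 mol.
mass C6H8O6 = 0.01129 x 176.12 = 1.989 g, so %C6H8O6 = 1.989/3.1703 x 100 = 62.7%.

62.7%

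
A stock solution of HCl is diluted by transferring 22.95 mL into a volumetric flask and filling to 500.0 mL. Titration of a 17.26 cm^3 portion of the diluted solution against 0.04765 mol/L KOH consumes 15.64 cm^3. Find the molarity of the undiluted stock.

0.941 M

n(KOH) = 0.04765 x 0.01564 = 0.0007452 mol.
n(HCl) in the aliquot = 0.0007452 mol.
[diluted HCl] = 0.0007452 / 0.01726 = 0.04318 M.
Dilution factor = 500.0/22.95 = 21.79, so [stock] = 0.04318 x 21.79 = 0.941 M.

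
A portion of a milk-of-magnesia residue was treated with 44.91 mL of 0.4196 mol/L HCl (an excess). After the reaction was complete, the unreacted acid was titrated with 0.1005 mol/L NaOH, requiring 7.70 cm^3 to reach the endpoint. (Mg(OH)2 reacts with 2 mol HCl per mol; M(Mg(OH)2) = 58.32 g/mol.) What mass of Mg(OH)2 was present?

0.527 g

Total n(HCl) added = 0.4196 x 0.04491 = 0.01884 mol.
n(NaOH) used = 0.1005 x 0.007700 = 0.0007739 mol, which equals the excess n(HCl).
So n(HCl) consumed by the sample = 0.01884 - 0.0007739 = 0.01807 mol.
n(Mg(OH)2) = 0.01807 / 2 = 0.009035 mol.
mass = 0.009035 mol x 58.32 g/mol = 0.527 g.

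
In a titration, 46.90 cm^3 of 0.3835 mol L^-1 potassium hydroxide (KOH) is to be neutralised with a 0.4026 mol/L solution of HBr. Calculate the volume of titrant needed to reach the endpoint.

n(KOH) = 0.3835 mol/L x 0.04690 L = 0.01799 mol.
At equivalence n(HBr) = n(KOH) = 0.01799 mol.
V(HBr) = 0.01799 / 0.4026 = 0.04467 L = 44.7 mL.

44.7 mL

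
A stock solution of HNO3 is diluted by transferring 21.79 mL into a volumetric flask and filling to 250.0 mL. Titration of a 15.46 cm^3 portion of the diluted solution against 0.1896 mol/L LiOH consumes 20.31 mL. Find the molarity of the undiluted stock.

2.86 M

n(LiOH) = 0.1896 x 0.02031 = 0.003851 mol.
n(HNO3) in the aliquot = 0.003851 mol.
[diluted HNO3] = 0.003851 / 0.01546 = 0.2491 M.
Dilution factor = 250.0/21.79 = 11.47, so [stock] = 0.2491 x 11.47 = 2.86 M.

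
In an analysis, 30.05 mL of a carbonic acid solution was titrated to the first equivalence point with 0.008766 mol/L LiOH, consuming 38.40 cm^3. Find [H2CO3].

n(LiOH) = 0.008766 x 0.03840 = 0.0003366 mol.
At the first equivalence point, 1 mol OH^- react per mol H2CO3, so n(H2CO3) = 0.0003366 / 1 = 0.0003366 mol.
[H2CO3] = 0.0003366 / 0.03005 L = 0.0112 M.

0.0112 M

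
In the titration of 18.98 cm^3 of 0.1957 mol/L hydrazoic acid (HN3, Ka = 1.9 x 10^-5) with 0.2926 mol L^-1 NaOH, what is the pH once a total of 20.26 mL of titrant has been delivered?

n(acid) = 0.1957 x 0.01898 = 0.003714 mol; n(NaOH) added = 0.2926 x 0.02026 = 0.005928 mol.
Base is in excess by 0.005928 - 0.003714 = 0.002214 mol in a total volume of 0.03924 L.
[OH^-] = 0.002214/0.03924 = 0.05641 M, so pOH = 1.25 and pH = 14.00 - 1.25 = 12.75.

12.75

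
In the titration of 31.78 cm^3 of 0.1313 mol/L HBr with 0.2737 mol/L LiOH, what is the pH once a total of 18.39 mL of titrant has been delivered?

12.23

n(acid) = 0.1313 x 0.03178 = 0.004173 mol; n(LiOH) added = 0.2737 x 0.01839 = 0.005033 mol.
Base is in excess by 0.005033 - 0.004173 = 0.0008606 mol in a total volume of 0.05017 L.
[OH^-] = 0.0008606/0.05017 = 0.01715 M, so pOH = 1.77 and pH = 14.00 - 1.77 = 12.23.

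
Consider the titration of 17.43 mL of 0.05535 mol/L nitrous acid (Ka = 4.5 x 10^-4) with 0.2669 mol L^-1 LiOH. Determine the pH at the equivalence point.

n(HNO2) = 0.05535 x 0.01743 = 0.0009648 mol; V(LiOH) at equivalence = 0.0009648/0.2669 = 0.003615 L.
At equivalence all the acid is converted to NO2-; total volume = 0.01743 + 0.003615 = 0.02104 L, so [NO2-] = 0.0009648/0.02104 = 0.04584 M.
Kb = Kw/Ka = 1.0e-14 / 4.5 x 10^-4 = 2.22e-11.
[OH^-] = sqrt(Kb x [NO2-]) = sqrt(2.22e-11 x 0.04584) = 1.01e-6 M.
pOH = 6.00, so pH = 14.00 - 6.00 = 8.00.

8.00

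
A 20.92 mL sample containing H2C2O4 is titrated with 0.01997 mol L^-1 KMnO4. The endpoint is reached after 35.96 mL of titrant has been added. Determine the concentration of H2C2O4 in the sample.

0.0858 M

n(KMnO4) = 0.01997 x 0.03596 = 0.0007181 mol.
From the balanced equation, 2 mol KMnO4 reacts with 5 mol H2C2O4, so n(H2C2O4) = 0.0007181 x 5/2 = 0.001795 mol.
[H2C2O4] = 0.001795 / 0.02092 L = 0.0858 M.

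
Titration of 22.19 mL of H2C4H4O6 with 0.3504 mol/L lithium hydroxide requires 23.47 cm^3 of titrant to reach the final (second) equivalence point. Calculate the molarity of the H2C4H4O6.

n(LiOH) = 0.3504 x 0.02347 = 0.008224 mol.
At the final (second) equivalence point, 2 mol OH^- react per mol H2C4H4O6, so n(H2C4H4O6) = 0.008224 / 2 = 0.004112 mol.
[H2C4H4O6] = 0.004112 / 0.02219 L = 0.185 M.

0.185 M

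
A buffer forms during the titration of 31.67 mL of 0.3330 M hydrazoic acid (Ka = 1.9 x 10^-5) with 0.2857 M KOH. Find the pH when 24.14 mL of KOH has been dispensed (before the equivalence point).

Initial n(HN3) = 0.3330 x 0.03167 = 0.01055 mol.
n(KOH) added = 0.2857 x 0.02414 = 0.006897 mol, converting that many moles of HN3 to N3-.
Remaining n(HN3) = 0.003649 mol; n(N3-) = 0.006897 mol.
By Henderson-Hasselbalch, pH = pKa + log([A^-]/[HA]) = 4.72 + log(0.006897/0.003649) = 4.72 + (+0.28) = 5.00.

5.00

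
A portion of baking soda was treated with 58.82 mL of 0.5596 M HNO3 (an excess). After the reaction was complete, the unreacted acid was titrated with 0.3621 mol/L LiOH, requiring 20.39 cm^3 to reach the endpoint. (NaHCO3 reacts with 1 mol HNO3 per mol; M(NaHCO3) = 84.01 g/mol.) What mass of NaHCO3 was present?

Total n(HNO3) added = 0.5596 x 0.05882 = 0.03292 mol.
n(LiOH) used = 0.3621 x 0.02039 = 0.007383 mol, which equals the excess n(HNO3).
So n(HNO3) consumed by the sample = 0.03292 - 0.007383 = 0.02553 mol.
n(NaHCO3) = 0.02553 / 1 = 0.02553 mol.
mass = 0.02553 mol x 84.01 g/mol = 2.14 g.

2.14 g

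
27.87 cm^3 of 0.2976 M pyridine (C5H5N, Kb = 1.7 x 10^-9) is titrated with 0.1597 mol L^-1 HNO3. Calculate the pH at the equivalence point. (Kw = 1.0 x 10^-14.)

n(C5H5N) = 0.2976 x 0.02787 = 0.008294 mol; V(HNO3) at equivalence = 0.008294/0.1597 = 0.05194 L.
At equivalence the base is fully converted to C5H5NH+; total volume = 0.07981 L, so [C5H5NH+] = 0.008294/0.07981 = 0.1039 M.
Ka(C5H5NH+) = Kw/Kb = 1.0e-14 / 1.7 x 10^-9 = 5.88e-6.
[H^+] = sqrt(Ka x [C5H5NH+]) = sqrt(5.88e-6 x 0.1039) = 0.000782 M.
pH = -log(0.000782) = 3.11.

3.11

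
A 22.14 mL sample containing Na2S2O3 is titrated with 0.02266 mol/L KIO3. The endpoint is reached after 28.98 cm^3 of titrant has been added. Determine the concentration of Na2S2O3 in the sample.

0.178 M

n(KIO3) = 0.02266 x 0.02898 = 0.0006567 mol.
From the balanced equation, 1 mol KIO3 reacts with 6 mol Na2S2O3, so n(Na2S2O3) = 0.0006567 x 6/1 = 0.003940 mol.
[Na2S2O3] = 0.003940 / 0.02214 L = 0.178 M.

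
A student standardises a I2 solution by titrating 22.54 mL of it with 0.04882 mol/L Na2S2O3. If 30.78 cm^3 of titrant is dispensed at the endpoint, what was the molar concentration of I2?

0.0333 M

n(Na2S2O3) = 0.04882 x 0.03078 = 0.001503 mol.
From the balanced equation, 2 mol Na2S2O3 reacts with 1 mol I2, so n(I2) = 0.001503 x 1/2 = 0.0007513 mol.
[I2] = 0.0007513 / 0.02254 L = 0.0333 M.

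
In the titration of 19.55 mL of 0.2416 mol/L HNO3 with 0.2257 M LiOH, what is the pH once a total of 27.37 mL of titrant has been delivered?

12.49

n(acid) = 0.2416 x 0.01955 = 0.004723 mol; n(LiOH) added = 0.2257 x 0.02737 = 0.006177 mol.
Base is in excess by 0.006177 - 0.004723 = 0.001454 mol in a total volume of 0.04692 L.
[OH^-] = 0.001454/0.04692 = 0.03099 M, so pOH = 1.51 and pH = 14.00 - 1.51 = 12.49.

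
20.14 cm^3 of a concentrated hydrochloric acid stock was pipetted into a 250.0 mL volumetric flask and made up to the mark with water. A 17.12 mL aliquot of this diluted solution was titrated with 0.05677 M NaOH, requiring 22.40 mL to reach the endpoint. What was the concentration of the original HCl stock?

n(NaOH) = 0.05677 x 0.02240 = 0.001272 mol.
n(HCl) in the aliquot = 0.001272 mol.
[diluted HCl] = 0.001272 / 0.01712 = 0.07428 M.
Dilution factor = 250.0/20.14 = 12.41, so [stock] = 0.07428 x 12.41 = 0.922 M.

0.922 M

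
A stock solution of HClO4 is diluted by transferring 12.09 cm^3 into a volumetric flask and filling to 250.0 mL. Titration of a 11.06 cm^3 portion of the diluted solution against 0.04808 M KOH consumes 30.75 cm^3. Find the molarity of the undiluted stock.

n(KOH) = 0.04808 x 0.03075 = 0.001478 mol.
n(HClO4) in the aliquot = 0.001478 mol.
[diluted HClO4] = 0.001478 / 0.01106 = 0.1337 M.
Dilution factor = 250.0/12.09 = 20.68, so [stock] = 0.1337 x 20.68 = 2.76 M.

2.76 M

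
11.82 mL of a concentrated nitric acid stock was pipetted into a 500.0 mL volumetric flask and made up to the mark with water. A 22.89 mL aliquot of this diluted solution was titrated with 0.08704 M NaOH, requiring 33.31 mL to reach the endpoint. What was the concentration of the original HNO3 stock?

5.36 M

n(NaOH) = 0.08704 x 0.03331 = 0.002899 mol.
n(HNO3) in the aliquot = 0.002899 mol.
[diluted HNO3] = 0.002899 / 0.02289 = 0.1267 M.
Dilution factor = 500.0/11.82 = 42.30, so [stock] = 0.1267 x 42.30 = 5.36 M.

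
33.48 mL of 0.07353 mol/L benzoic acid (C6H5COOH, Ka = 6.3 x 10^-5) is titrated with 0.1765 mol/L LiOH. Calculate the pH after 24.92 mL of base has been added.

n(acid) = 0.07353 x 0.03348 = 0.002462 mol; n(LiOH) added = 0.1765 x 0.02492 = 0.004398 mol.
Base is in excess by 0.004398 - 0.002462 = 0.001937 mol in a total volume of 0.05840 L.
[OH^-] = 0.001937/0.05840 = 0.03316 M, so pOH = 1.48 and pH = 14.00 - 1.48 = 12.52.

12.52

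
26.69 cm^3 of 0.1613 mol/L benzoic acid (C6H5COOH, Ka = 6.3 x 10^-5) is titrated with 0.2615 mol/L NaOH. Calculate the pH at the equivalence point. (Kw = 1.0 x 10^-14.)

8.60

n(C6H5COOH) = 0.1613 x 0.02669 = 0.004305 mol; V(NaOH) at equivalence = 0.004305/0.2615 = 0.01646 L.
At equivalence all the acid is converted to C6H5COO-; total volume = 0.02669 + 0.01646 = 0.04315 L, so [C6H5COO-] = 0.004305/0.04315 = 0.09976 M.
Kb = Kw/Ka = 1.0e-14 / 6.3 x 10^-5 = 1.59e-10.
[OH^-] = sqrt(Kb x [C6H5COO-]) = sqrt(1.59e-10 x 0.09976) = 3.98e-6 M.
pOH = 5.40, so pH = 14.00 - 5.40 = 8.60.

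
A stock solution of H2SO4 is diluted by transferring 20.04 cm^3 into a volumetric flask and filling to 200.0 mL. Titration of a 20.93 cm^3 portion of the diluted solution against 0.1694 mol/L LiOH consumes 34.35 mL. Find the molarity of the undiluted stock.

1.39 M

n(LiOH) = 0.1694 x 0.03435 = 0.005819 mol.
n(H2SO4) in the aliquot = 0.005819 x 1/2 = 0.002909 mol.
[diluted H2SO4] = 0.002909 / 0.02093 = 0.1390 M.
Dilution factor = 200.0/20.04 = 9.980, so [stock] = 0.1390 x 9.980 = 1.39 M.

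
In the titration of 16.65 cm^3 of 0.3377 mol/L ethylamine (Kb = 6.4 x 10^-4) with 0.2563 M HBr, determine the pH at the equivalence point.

5.82

n(C2H5NH2) = 0.3377 x 0.01665 = 0.005623 mol; V(HBr) at equivalence = 0.005623/0.2563 = 0.02194 L.
At equivalence the base is fully converted to C2H5NH3+; total volume = 0.03859 L, so [C2H5NH3+] = 0.005623/0.03859 = 0.1457 M.
Ka(C2H5NH3+) = Kw/Kb = 1.0e-14 / 6.4 x 10^-4 = 1.56e-11.
[H^+] = sqrt(Ka x [C2H5NH3+]) = sqrt(1.56e-11 x 0.1457) = 1.51e-6 M.
pH = -log(1.51e-6) = 5.82.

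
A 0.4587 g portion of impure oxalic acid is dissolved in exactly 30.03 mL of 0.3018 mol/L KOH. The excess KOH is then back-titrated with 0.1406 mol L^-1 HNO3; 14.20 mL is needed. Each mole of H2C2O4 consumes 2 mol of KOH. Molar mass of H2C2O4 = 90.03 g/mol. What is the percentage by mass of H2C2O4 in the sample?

Total n(KOH) added = 0.3018 x 0.03003 = 0.009063 mol.
n(HNO3) used = 0.1406 x 0.01420 = 0.001997 mol, which equals the excess n(KOH).
So n(KOH) consumed by the sample = 0.009063 - 0.001997 = 0.007067 mol.
n(H2C2O4) = 0.007067 / 2 = 0.003533 mol.
mass H2C2O4 = 0.003533 x 90.03 = 0.3181 g, so %H2C2O4 = 0.3181/0.4587 x 100 = 69.3%.

69.3%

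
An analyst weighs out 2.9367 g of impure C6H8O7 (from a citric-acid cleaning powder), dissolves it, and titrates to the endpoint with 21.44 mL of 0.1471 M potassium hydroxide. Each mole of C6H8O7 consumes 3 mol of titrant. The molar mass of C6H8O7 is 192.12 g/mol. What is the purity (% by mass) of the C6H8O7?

n(KOH) = 0.1471 x 0.02144 = 0.003154 mol.
n(C6H8O7) = 0.003154 / 3 = 0.001051 mol.
mass of C6H8O7 = 0.001051 x 192.12 = 0.2020 g.
% purity = 0.2020 / 2.9367 x 100 = 6.88%.

6.88%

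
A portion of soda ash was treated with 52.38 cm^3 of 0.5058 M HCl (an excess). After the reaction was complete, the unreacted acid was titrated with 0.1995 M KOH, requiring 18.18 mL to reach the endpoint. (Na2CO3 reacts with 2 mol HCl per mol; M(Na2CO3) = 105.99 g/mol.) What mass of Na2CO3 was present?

1.21 g

Total n(HCl) added = 0.5058 x 0.05238 = 0.02649 mol.
n(KOH) used = 0.1995 x 0.01818 = 0.003627 mol, which equals the excess n(HCl).
So n(HCl) consumed by the sample = 0.02649 - 0.003627 = 0.02287 mol.
n(Na2CO3) = 0.02287 / 2 = 0.01143 mol.
mass = 0.01143 mol x 105.99 g/mol = 1.21 g.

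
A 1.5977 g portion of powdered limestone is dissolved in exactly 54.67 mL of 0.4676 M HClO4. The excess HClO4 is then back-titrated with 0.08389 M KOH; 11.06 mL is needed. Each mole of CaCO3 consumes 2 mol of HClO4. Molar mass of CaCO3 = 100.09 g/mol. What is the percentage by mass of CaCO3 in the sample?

77.2%

Total n(HClO4) added = 0.4676 x 0.05467 = 0.02556 mol.
n(KOH) used = 0.08389 x 0.01106 = 0.0009278 mol, which equals the excess n(HClO4).
So n(HClO4) consumed by the sample = 0.02556 - 0.0009278 = 0.02464 mol.
n(CaCO3) = 0.02464 / 2 = 0.01232 mol.
mass CaCO3 = 0.01232 x 100.09 = 1.233 g, so %CaCO3 = 1.233/1.5977 x 100 = 77.2%.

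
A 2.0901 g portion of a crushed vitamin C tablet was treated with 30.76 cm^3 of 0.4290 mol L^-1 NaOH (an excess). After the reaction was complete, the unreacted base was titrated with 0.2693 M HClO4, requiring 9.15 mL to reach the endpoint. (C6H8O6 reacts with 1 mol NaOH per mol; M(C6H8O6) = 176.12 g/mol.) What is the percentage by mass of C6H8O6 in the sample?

90.4%

Total n(NaOH) added = 0.4290 x 0.03076 = 0.01320 mol.
n(HClO4) used = 0.2693 x 0.009150 = 0.002464 mol, which equals the excess n(NaOH).
So n(NaOH) consumed by the sample = 0.01320 - 0.002464 = 0.01073 mol.
n(C6H8O6) = 0.01073 / 1 = 0.01073 mol.
mass C6H8O6 = 0.01073 x 176.12 = 1.890 g, so %C6H8O6 = 1.890/2.0901 x 100 = 90.4%.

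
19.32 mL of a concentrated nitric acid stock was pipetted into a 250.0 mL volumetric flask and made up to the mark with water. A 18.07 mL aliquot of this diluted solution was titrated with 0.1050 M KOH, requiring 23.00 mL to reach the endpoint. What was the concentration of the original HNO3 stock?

1.73 M

n(KOH) = 0.1050 x 0.02300 = 0.002415 mol.
n(HNO3) in the aliquot = 0.002415 mol.
[diluted HNO3] = 0.002415 / 0.01807 = 0.1336 M.
Dilution factor = 250.0/19.32 = 12.94, so [stock] = 0.1336 x 12.94 = 1.73 M.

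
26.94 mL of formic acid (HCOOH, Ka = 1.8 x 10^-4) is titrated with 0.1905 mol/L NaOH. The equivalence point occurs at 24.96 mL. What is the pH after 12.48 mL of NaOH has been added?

12.48 mL is exactly half the equivalence volume (24.96/2), i.e. the half-equivalence point.
There, n(HA) = n(A^-), so pH = pKa = -log(1.8 x 10^-4) = 3.74.

3.74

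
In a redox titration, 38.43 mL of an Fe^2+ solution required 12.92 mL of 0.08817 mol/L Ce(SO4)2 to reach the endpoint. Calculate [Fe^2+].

n(Ce(SO4)2) = 0.08817 x 0.01292 = 0.001139 mol.
From the balanced equation, 1 mol Ce(SO4)2 reacts with 1 mol Fe^2+, so n(Fe^2+) = 0.001139 x 1/1 = 0.001139 mol.
[Fe^2+] = 0.001139 / 0.03843 L = 0.0296 M.

0.0296 M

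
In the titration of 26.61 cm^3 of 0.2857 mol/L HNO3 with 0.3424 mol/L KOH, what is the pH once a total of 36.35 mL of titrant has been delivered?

n(acid) = 0.2857 x 0.02661 = 0.007602 mol; n(KOH) added = 0.3424 x 0.03635 = 0.01245 mol.
Base is in excess by 0.01245 - 0.007602 = 0.004844 mol in a total volume of 0.06296 L.
[OH^-] = 0.004844/0.06296 = 0.07693 M, so pOH = 1.11 and pH = 14.00 - 1.11 = 12.89.

12.89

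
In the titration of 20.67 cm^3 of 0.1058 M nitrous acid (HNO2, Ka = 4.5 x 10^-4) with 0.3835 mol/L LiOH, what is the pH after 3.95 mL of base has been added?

Initial n(HNO2) = 0.1058 x 0.02067 = 0.002187 mol.
n(LiOH) added = 0.3835 x 0.003950 = 0.001515 mol, converting that many moles of HNO2 to NO2-.
Remaining n(HNO2) = 0.0006721 mol; n(NO2-) = 0.001515 mol.
By Henderson-Hasselbalch, pH = pKa + log([A^-]/[HA]) = 3.35 + log(0.001515/0.0006721) = 3.35 + (+0.35) = 3.70.

3.70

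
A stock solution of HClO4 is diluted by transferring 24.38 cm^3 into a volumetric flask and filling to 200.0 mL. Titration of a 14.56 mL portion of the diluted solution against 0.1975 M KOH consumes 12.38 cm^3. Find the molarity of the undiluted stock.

n(KOH) = 0.1975 x 0.01238 = 0.002445 mol.
n(HClO4) in the aliquot = 0.002445 mol.
[diluted HClO4] = 0.002445 / 0.01456 = 0.1679 M.
Dilution factor = 200.0/24.38 = 8.203, so [stock] = 0.1679 x 8.203 = 1.38 M.

1.38 M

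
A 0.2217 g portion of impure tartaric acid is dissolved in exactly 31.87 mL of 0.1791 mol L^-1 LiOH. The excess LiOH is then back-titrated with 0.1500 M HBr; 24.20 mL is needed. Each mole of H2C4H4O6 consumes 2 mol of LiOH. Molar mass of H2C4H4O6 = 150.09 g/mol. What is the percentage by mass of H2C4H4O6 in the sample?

Total n(LiOH) added = 0.1791 x 0.03187 = 0.005708 mol.
n(HBr) used = 0.1500 x 0.02420 = 0.003630 mol, which equals the excess n(LiOH).
So n(LiOH) consumed by the sample = 0.005708 - 0.003630 = 0.002078 mol.
n(H2C4H4O6) = 0.002078 / 2 = 0.001039 mol.
mass H2C4H4O6 = 0.001039 x 150.09 = 0.1559 g, so %H2C4H4O6 = 0.1559/0.2217 x 100 = 70.3%.

70.3%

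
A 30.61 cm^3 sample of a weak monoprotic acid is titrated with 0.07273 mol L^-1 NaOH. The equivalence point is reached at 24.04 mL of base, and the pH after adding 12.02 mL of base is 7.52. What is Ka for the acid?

12.02 mL is half of the equivalence volume, so this is the half-equivalence point where [HA] = [A^-].
At half-equivalence pH = pKa, so pKa = 7.52.
Ka = 10^(-7.52) = 3.0 x 10^-8.

3.0 x 10^-8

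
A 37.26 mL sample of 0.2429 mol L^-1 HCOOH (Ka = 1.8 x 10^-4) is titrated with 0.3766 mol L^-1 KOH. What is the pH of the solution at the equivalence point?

8.46

n(HCOOH) = 0.2429 x 0.03726 = 0.009050 mol; V(KOH) at equivalence = 0.009050/0.3766 = 0.02403 L.
At equivalence all the acid is converted to HCOO-; total volume = 0.03726 + 0.02403 = 0.06129 L, so [HCOO-] = 0.009050/0.06129 = 0.1477 M.
Kb = Kw/Ka = 1.0e-14 / 1.8 x 10^-4 = 5.56e-11.
[OH^-] = sqrt(Kb x [HCOO-]) = sqrt(5.56e-11 x 0.1477) = 2.86e-6 M.
pOH = 5.54, so pH = 14.00 - 5.54 = 8.46.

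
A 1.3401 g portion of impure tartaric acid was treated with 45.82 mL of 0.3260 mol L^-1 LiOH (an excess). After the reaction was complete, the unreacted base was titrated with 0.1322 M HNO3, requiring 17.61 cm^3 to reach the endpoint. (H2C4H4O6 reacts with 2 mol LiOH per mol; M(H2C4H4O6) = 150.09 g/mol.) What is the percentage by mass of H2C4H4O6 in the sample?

Total n(LiOH) added = 0.3260 x 0.04582 = 0.01494 mol.
n(HNO3) used = 0.1322 x 0.01761 = 0.002328 mol, which equals the excess n(LiOH).
So n(LiOH) consumed by the sample = 0.01494 - 0.002328 = 0.01261 mol.
n(H2C4H4O6) = 0.01261 / 2 = 0.006305 mol.
mass H2C4H4O6 = 0.006305 x 150.09 = 0.9463 g, so %H2C4H4O6 = 0.9463/1.3401 x 100 = 70.6%.

70.6%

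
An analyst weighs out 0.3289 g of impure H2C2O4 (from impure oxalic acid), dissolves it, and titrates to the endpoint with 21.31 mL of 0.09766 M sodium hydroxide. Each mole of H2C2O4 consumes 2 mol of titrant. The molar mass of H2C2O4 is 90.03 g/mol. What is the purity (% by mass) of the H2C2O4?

n(NaOH) = 0.09766 x 0.02131 = 0.002081 mol.
n(H2C2O4) = 0.002081 / 2 = 0.001041 mol.
mass of H2C2O4 = 0.001041 x 90.03 = 0.09368 g.
% purity = 0.09368 / 0.3289 x 100 = 28.5%.

28.5%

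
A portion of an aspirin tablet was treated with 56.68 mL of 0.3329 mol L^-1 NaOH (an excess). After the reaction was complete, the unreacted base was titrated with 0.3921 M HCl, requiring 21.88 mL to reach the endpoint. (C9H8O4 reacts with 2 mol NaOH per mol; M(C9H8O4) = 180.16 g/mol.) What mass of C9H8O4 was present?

Total n(NaOH) added = 0.3329 x 0.05668 = 0.01887 mol.
n(HCl) used = 0.3921 x 0.02188 = 0.008579 mol, which equals the excess n(NaOH).
So n(NaOH) consumed by the sample = 0.01887 - 0.008579 = 0.01029 mol.
n(C9H8O4) = 0.01029 / 2 = 0.005145 mol.
mass = 0.005145 mol x 180.16 g/mol = 0.927 g.

0.927 g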